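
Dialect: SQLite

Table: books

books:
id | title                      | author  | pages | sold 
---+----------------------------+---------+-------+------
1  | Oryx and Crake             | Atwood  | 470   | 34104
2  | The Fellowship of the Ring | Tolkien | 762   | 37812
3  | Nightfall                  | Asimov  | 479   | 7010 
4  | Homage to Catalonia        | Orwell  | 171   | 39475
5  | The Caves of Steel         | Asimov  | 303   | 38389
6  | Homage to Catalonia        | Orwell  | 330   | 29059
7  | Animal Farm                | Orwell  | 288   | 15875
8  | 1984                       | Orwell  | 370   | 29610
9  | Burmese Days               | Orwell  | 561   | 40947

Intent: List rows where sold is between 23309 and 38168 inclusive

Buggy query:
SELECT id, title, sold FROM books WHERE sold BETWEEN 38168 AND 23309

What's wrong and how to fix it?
Bug: BETWEEN expects the lower bound first; with 38168 AND 23309 the range is empty

Fix: Swap the bounds so the smaller value comes first

Corrected query:
SELECT id, title, sold FROM books WHERE sold BETWEEN 23309 AND 38168

Result:
id | title                      | sold 
---+----------------------------+------
1  | Oryx and Crake             | 34104
2  | The Fellowship of the Ring | 37812
6  | Homage to Catalonia        | 29059
8  | 1984                       | 29610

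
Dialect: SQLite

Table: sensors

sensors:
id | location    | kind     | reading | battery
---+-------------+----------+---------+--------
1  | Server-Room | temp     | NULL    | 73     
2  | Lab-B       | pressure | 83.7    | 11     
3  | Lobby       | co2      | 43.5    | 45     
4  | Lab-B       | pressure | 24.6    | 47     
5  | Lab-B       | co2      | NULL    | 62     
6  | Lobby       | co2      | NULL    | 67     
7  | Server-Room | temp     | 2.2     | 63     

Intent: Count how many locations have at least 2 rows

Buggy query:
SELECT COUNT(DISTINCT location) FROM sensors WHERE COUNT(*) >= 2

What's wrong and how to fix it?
Bug: WHERE filters individual rows, not groups, so a group-level COUNT is invalid there

Fix: Use a subquery that GROUPs and filters with HAVING, then count its rows

Corrected query:
SELECT COUNT(*) FROM (SELECT location FROM sensors GROUP BY location HAVING COUNT(*) >= 2)

Result:
COUNT(*)
--------
3       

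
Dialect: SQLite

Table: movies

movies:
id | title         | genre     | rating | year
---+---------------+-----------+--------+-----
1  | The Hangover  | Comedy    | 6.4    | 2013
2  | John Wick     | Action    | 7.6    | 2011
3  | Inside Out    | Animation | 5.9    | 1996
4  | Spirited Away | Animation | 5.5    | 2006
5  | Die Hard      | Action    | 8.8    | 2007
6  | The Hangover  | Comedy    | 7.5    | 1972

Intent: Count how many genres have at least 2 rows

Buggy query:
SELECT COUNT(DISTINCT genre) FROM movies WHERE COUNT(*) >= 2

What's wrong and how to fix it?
Bug: COUNT(*) cannot appear in WHERE; the per-group count doesn't exist yet

Fix: Group first with HAVING COUNT(*) >= 2, then COUNT the resulting groups

Corrected query:
SELECT COUNT(*) FROM (SELECT genre FROM movies GROUP BY genre HAVING COUNT(*) >= 2)

Result:
COUNT(*)
--------
3       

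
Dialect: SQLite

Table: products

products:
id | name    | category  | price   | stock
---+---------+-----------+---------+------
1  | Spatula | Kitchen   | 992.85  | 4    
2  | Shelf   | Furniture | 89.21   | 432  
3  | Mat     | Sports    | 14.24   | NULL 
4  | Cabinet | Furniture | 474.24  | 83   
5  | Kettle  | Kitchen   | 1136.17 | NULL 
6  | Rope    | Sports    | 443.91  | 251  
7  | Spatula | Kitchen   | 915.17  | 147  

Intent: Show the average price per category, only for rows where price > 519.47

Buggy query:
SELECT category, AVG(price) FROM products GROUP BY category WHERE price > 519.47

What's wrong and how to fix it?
Bug: Row-level WHERE must come before GROUP BY in the clause order

Fix: Move the WHERE clause before GROUP BY

Corrected query:
SELECT category, AVG(price) FROM products WHERE price > 519.47 GROUP BY category

Result:
category | AVG(price)
---------+-----------
Kitchen  | 1014.73   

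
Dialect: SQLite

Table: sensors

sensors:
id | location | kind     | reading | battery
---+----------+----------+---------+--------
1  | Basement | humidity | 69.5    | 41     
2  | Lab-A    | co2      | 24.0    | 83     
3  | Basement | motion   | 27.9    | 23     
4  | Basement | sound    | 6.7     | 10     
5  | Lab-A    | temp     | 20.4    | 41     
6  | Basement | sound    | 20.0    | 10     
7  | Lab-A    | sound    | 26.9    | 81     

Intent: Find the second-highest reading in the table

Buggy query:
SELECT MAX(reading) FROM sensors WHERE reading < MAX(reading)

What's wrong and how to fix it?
Bug: MAX(reading) on the right of the comparison is an aggregate-in-WHERE error

Fix: Compute the overall MAX in a subquery, then take MAX of rows below it

Corrected query:
SELECT MAX(reading) FROM sensors WHERE reading < (SELECT MAX(reading) FROM sensors)

Result:
MAX(reading)
------------
27.9        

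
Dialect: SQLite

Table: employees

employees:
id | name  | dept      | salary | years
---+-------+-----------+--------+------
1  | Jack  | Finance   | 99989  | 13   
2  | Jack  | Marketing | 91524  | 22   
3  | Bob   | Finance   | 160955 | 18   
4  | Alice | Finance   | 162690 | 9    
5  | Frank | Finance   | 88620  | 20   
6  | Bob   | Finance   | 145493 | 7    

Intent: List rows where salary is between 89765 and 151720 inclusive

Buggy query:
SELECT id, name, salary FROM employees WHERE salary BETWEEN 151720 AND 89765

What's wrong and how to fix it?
Bug: The bounds are reversed; BETWEEN a AND b requires a <= b to match anything

Fix: Swap the bounds so the smaller value comes first

Corrected query:
SELECT id, name, salary FROM employees WHERE salary BETWEEN 89765 AND 151720

Result:
id | name | salary
---+------+-------
1  | Jack | 99989 
2  | Jack | 91524 
6  | Bob  | 145493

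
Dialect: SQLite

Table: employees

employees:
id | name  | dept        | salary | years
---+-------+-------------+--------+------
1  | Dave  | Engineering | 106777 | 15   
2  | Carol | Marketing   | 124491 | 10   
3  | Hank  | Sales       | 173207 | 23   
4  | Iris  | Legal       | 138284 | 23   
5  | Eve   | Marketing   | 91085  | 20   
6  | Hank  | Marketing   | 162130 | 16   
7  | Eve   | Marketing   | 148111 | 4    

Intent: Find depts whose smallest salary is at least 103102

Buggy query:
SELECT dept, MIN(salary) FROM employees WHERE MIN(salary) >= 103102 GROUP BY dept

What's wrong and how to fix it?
Bug: Aggregates like MIN are computed per group after WHERE runs

Fix: Replace WHERE with HAVING after the GROUP BY

Corrected query:
SELECT dept, MIN(salary) FROM employees GROUP BY dept HAVING MIN(salary) >= 103102

Result:
dept        | MIN(salary)
------------+------------
Engineering | 106777     
Legal       | 138284     
Sales       | 173207     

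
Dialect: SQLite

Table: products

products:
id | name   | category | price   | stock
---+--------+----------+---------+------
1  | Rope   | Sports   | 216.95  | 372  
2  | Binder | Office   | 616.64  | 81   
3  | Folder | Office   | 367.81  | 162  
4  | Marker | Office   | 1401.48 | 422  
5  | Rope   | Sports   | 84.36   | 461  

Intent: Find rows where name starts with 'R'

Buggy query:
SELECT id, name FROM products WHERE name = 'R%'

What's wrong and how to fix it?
Bug: Wildcards only work with LIKE; '=' treats '%' as a literal character

Fix: Use LIKE for wildcard pattern matching

Corrected query:
SELECT id, name FROM products WHERE name LIKE 'R%'

Result:
id | name
---+-----
1  | Rope
5  | Rope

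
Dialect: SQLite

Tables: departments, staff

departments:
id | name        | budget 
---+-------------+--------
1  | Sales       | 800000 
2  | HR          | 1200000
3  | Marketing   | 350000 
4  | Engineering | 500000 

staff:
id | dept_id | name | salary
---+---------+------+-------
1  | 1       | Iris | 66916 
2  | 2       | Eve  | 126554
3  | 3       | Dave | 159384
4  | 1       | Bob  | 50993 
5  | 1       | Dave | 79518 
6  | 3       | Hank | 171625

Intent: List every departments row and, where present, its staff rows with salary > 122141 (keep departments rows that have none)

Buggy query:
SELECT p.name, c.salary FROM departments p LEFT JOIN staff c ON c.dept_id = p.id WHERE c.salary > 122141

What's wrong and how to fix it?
Bug: A WHERE condition on the right-hand table after LEFT JOIN drops unmatched parents

Fix: Move the right-table condition into the ON clause so unmatched parents are kept

Corrected query:
SELECT p.name, c.salary FROM departments p LEFT JOIN staff c ON c.dept_id = p.id AND c.salary > 122141

Result:
name        | salary
------------+-------
Sales       | NULL  
HR          | 126554
Marketing   | 159384
Marketing   | 171625
Engineering | NULL  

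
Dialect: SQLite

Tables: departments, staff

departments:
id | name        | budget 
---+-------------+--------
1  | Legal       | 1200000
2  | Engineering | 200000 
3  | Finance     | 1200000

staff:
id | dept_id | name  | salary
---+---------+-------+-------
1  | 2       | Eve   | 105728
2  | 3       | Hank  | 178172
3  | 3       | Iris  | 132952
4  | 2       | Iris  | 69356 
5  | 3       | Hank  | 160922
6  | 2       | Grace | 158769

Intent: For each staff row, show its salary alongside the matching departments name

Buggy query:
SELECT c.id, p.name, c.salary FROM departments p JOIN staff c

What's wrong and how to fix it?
Bug: Missing join condition: each staff row is matched to all departments rows instead of just its own

Fix: Specify the join condition linking the foreign key to the parent id

Corrected query:
SELECT c.id, p.name, c.salary FROM departments p JOIN staff c ON c.dept_id = p.id

Result:
id | name        | salary
---+-------------+-------
1  | Engineering | 105728
2  | Finance     | 178172
3  | Finance     | 132952
4  | Engineering | 69356 
5  | Finance     | 160922
6  | Engineering | 158769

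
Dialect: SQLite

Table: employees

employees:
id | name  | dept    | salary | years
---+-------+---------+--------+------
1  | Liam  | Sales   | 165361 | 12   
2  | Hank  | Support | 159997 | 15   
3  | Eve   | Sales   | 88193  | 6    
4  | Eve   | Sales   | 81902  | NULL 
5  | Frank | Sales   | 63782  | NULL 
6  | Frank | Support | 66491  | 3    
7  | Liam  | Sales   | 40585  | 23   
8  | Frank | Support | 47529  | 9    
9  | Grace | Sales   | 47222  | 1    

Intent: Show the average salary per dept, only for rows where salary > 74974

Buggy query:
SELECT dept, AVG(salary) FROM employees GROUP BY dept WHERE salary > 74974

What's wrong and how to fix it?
Bug: WHERE cannot follow GROUP BY

Fix: Move the WHERE clause before GROUP BY

Corrected query:
SELECT dept, AVG(salary) FROM employees WHERE salary > 74974 GROUP BY dept

Result:
dept    | AVG(salary)  
--------+--------------
Sales   | 111818.666667
Support | 159997       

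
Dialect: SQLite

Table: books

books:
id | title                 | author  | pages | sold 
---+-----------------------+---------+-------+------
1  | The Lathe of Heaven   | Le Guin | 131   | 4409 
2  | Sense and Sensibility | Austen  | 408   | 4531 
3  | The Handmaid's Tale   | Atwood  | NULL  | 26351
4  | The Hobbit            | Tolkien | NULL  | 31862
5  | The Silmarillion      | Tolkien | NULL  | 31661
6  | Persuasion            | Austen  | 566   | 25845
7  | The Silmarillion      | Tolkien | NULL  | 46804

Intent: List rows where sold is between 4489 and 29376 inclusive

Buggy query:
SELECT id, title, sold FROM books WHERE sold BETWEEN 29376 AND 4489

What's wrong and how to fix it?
Bug: BETWEEN expects the lower bound first; with 29376 AND 4489 the range is empty

Fix: Write BETWEEN 4489 AND 29376

Corrected query:
SELECT id, title, sold FROM books WHERE sold BETWEEN 4489 AND 29376

Result:
id | title                 | sold 
---+-----------------------+------
2  | Sense and Sensibility | 4531 
3  | The Handmaid's Tale   | 26351
6  | Persuasion            | 25845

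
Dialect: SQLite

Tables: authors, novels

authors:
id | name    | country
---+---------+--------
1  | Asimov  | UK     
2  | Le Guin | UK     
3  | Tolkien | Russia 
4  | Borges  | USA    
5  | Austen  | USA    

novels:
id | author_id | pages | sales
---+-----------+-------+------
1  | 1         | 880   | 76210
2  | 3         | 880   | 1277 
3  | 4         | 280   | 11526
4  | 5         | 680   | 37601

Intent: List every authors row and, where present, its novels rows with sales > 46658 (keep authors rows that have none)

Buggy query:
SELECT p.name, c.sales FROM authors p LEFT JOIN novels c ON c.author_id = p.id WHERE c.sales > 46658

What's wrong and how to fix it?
Bug: A WHERE condition on the right-hand table after LEFT JOIN drops unmatched parents

Fix: Put 'c.sales > 46658' in the JOIN's ON clause instead of WHERE

Corrected query:
SELECT p.name, c.sales FROM authors p LEFT JOIN novels c ON c.author_id = p.id AND c.sales > 46658

Result:
name    | sales
--------+------
Asimov  | 76210
Le Guin | NULL 
Tolkien | NULL 
Borges  | NULL 
Austen  | NULL 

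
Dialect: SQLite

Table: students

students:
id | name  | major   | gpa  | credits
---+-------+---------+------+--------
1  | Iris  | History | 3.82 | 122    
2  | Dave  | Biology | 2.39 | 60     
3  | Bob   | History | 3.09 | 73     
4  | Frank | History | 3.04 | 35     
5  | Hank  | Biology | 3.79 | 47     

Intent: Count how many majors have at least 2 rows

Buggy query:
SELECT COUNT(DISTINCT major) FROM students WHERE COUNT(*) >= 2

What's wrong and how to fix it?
Bug: WHERE filters individual rows, not groups, so a group-level COUNT is invalid there

Fix: Group first with HAVING COUNT(*) >= 2, then COUNT the resulting groups

Corrected query:
SELECT COUNT(*) FROM (SELECT major FROM students GROUP BY major HAVING COUNT(*) >= 2)

Result:
COUNT(*)
--------
2       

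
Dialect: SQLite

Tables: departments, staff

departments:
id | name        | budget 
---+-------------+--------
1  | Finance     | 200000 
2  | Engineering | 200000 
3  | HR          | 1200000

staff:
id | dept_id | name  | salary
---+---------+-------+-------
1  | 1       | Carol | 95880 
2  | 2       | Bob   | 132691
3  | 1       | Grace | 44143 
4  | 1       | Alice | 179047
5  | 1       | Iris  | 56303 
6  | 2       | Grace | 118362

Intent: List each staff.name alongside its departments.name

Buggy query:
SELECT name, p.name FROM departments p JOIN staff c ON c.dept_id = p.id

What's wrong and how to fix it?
Bug: 'name' exists in both joined tables, so the database can't tell which one is meant

Fix: Prefix ambiguous columns with the table alias

Corrected query:
SELECT c.name, p.name FROM departments p JOIN staff c ON c.dept_id = p.id

Result:
name  | name       
------+------------
Carol | Finance    
Bob   | Engineering
Grace | Finance    
Alice | Finance    
Iris  | Finance    
Grace | Engineering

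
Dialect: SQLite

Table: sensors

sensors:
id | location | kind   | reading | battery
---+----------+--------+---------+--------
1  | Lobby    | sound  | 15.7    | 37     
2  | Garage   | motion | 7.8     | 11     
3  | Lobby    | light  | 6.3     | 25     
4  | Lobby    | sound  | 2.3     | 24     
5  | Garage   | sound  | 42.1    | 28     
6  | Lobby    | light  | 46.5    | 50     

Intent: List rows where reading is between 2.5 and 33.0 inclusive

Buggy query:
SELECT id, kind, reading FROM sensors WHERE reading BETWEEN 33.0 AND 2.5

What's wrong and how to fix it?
Bug: BETWEEN expects the lower bound first; with 33.0 AND 2.5 the range is empty

Fix: Swap the bounds so the smaller value comes first

Corrected query:
SELECT id, kind, reading FROM sensors WHERE reading BETWEEN 2.5 AND 33.0

Result:
id | kind   | reading
---+--------+--------
1  | sound  | 15.7   
2  | motion | 7.8    
3  | light  | 6.3    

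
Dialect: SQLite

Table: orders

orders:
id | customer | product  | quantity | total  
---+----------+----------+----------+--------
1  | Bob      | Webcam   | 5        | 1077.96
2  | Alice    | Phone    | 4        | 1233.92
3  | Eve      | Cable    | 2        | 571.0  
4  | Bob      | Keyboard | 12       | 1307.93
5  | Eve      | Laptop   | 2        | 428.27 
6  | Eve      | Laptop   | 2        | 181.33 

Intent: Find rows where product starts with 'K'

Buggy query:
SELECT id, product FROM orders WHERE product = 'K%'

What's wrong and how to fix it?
Bug: Wildcards only work with LIKE; '=' treats '%' as a literal character

Fix: Replace '=' with LIKE so 'K%' is treated as a pattern

Corrected query:
SELECT id, product FROM orders WHERE product LIKE 'K%'

Result:
id | product 
---+---------
4  | Keyboard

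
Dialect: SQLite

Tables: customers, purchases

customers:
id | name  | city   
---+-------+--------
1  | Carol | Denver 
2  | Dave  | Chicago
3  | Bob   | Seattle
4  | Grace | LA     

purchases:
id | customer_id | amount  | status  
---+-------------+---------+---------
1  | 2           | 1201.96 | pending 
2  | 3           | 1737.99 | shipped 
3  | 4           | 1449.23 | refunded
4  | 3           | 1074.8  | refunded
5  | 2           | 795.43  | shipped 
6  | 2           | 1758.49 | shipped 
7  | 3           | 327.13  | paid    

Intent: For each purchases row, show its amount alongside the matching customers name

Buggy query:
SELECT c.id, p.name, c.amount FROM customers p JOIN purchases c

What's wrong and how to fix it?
Bug: JOIN with no ON clause produces a cartesian product; every purchases row pairs with every customers row

Fix: Specify the join condition linking the foreign key to the parent id

Corrected query:
SELECT c.id, p.name, c.amount FROM customers p JOIN purchases c ON c.customer_id = p.id

Result:
id | name  | amount 
---+-------+--------
1  | Dave  | 1201.96
2  | Bob   | 1737.99
3  | Grace | 1449.23
4  | Bob   | 1074.8 
5  | Dave  | 795.43 
6  | Dave  | 1758.49
7  | Bob   | 327.13 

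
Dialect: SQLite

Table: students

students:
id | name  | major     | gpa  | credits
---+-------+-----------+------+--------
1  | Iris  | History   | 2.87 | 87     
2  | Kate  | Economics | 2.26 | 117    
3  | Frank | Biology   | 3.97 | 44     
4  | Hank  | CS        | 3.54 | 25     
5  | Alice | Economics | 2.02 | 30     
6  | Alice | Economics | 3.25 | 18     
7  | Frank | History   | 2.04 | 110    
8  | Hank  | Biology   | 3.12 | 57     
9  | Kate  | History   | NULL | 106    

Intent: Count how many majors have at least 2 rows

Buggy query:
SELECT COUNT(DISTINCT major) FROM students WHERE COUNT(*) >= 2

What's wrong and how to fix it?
Bug: COUNT(*) cannot appear in WHERE; the per-group count doesn't exist yet

Fix: Group first with HAVING COUNT(*) >= 2, then COUNT the resulting groups

Corrected query:
SELECT COUNT(*) FROM (SELECT major FROM students GROUP BY major HAVING COUNT(*) >= 2)

Result:
COUNT(*)
--------
3       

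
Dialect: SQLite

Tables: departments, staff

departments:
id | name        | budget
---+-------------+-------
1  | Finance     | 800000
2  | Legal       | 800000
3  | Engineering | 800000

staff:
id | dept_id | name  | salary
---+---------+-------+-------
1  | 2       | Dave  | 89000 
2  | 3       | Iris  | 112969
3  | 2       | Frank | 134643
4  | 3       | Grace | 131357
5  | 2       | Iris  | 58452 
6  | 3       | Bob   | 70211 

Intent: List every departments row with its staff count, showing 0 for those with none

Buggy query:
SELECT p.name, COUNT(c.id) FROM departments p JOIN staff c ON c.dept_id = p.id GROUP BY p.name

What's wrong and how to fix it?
Bug: INNER JOIN drops departments rows that have no matching staff rows

Fix: Switch to LEFT JOIN to retain unmatched parent rows

Corrected query:
SELECT p.name, COUNT(c.id) FROM departments p LEFT JOIN staff c ON c.dept_id = p.id GROUP BY p.name

Result:
name        | COUNT(c.id)
------------+------------
Engineering | 3          
Finance     | 0          
Legal       | 3          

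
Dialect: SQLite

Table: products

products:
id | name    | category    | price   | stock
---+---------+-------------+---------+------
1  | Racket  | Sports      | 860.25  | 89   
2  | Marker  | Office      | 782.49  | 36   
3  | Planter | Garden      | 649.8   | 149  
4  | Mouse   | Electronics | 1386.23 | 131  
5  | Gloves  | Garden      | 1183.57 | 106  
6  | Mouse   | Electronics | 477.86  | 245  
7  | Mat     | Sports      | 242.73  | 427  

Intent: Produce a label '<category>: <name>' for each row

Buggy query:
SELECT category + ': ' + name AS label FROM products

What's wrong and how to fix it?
Bug: '+' is numeric addition; on text columns SQLite converts them to 0 instead of concatenating

Fix: Replace + with || to concatenate text

Corrected query:
SELECT category || ': ' || name AS label FROM products

Result:
label             
------------------
Sports: Racket    
Office: Marker    
Garden: Planter   
Electronics: Mouse
Garden: Gloves    
Electronics: Mouse
Sports: Mat       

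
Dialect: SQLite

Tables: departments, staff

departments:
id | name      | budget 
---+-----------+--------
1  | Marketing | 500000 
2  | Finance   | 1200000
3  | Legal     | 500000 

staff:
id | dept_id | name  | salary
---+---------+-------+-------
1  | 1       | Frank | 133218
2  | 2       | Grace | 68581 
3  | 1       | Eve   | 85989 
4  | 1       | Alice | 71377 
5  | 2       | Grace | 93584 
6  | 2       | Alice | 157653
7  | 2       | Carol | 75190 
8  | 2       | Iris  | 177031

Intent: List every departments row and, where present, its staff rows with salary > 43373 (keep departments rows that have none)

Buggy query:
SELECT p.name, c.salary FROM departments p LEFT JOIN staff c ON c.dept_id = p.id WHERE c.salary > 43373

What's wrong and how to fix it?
Bug: Filtering c.salary in WHERE discards the NULL rows produced by LEFT JOIN, turning it into an inner join

Fix: Put 'c.salary > 43373' in the JOIN's ON clause instead of WHERE

Corrected query:
SELECT p.name, c.salary FROM departments p LEFT JOIN staff c ON c.dept_id = p.id AND c.salary > 43373

Result:
name      | salary
----------+-------
Marketing | 71377 
Marketing | 85989 
Marketing | 133218
Finance   | 68581 
Finance   | 75190 
Finance   | 93584 
Finance   | 157653
Finance   | 177031
Legal     | NULL  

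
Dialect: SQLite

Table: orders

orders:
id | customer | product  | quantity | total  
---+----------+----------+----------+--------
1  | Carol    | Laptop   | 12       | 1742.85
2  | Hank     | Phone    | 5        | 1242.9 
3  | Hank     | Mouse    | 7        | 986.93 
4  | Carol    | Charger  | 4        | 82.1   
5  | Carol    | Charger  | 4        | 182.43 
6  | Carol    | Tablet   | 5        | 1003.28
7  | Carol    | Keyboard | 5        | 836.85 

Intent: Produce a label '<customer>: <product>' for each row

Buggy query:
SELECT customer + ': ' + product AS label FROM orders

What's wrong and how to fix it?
Bug: SQLite uses || for string concatenation; + coerces text to numbers (yielding 0)

Fix: Use the || operator for string concatenation

Corrected query:
SELECT customer || ': ' || product AS label FROM orders

Result:
label          
---------------
Carol: Laptop  
Hank: Phone    
Hank: Mouse    
Carol: Charger 
Carol: Charger 
Carol: Tablet  
Carol: Keyboard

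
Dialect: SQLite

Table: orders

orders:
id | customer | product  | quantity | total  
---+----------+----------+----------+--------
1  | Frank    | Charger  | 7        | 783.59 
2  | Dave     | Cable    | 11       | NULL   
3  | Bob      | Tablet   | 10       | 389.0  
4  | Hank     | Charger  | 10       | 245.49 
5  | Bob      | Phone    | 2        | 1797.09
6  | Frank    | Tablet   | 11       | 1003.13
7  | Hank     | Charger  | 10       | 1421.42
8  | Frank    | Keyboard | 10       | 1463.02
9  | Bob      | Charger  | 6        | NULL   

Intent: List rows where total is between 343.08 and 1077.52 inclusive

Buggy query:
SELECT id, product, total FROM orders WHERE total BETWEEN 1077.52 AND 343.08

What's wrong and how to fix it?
Bug: The bounds are reversed; BETWEEN a AND b requires a <= b to match anything

Fix: Write BETWEEN 343.08 AND 1077.52

Corrected query:
SELECT id, product, total FROM orders WHERE total BETWEEN 343.08 AND 1077.52

Result:
id | product | total  
---+---------+--------
1  | Charger | 783.59 
3  | Tablet  | 389    
6  | Tablet  | 1003.13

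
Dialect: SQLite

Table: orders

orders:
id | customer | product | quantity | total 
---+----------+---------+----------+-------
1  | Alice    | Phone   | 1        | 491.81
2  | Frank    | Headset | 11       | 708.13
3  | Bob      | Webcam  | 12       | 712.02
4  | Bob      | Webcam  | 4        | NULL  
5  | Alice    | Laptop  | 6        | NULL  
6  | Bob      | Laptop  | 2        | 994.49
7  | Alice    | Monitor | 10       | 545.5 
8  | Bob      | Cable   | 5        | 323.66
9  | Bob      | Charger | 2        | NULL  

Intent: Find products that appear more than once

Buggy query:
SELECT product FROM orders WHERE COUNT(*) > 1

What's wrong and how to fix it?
Bug: COUNT(*) is an aggregate and cannot be used in WHERE

Fix: Group first, then use HAVING for the count condition

Corrected query:
SELECT product FROM orders GROUP BY product HAVING COUNT(*) > 1

Result:
product
-------
Laptop 
Webcam 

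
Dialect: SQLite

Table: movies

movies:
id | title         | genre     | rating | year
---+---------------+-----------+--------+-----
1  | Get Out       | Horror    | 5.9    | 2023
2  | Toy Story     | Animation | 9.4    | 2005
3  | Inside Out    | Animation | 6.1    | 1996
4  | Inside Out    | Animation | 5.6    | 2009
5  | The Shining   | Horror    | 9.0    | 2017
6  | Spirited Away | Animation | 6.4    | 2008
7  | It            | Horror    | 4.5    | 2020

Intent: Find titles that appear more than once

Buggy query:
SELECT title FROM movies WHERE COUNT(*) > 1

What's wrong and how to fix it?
Bug: COUNT(*) is an aggregate and cannot be used in WHERE

Fix: Group first, then use HAVING for the count condition

Corrected query:
SELECT title FROM movies GROUP BY title HAVING COUNT(*) > 1

Result:
title     
----------
Inside Out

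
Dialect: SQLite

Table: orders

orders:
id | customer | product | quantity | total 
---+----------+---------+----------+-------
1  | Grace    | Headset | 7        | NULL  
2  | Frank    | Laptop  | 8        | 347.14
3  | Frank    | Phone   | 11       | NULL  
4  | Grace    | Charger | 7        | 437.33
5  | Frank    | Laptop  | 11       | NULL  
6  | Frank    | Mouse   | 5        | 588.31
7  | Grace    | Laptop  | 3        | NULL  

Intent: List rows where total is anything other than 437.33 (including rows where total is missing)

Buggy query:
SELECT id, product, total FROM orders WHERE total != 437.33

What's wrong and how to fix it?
Bug: 'total != 437.33' is unknown when total is NULL, so NULL rows are silently excluded

Fix: Add an explicit OR total IS NULL to include the missing-value rows

Corrected query:
SELECT id, product, total FROM orders WHERE total != 437.33 OR total IS NULL

Result:
id | product | total 
---+---------+-------
1  | Headset | NULL  
2  | Laptop  | 347.14
3  | Phone   | NULL  
5  | Laptop  | NULL  
6  | Mouse   | 588.31
7  | Laptop  | NULL  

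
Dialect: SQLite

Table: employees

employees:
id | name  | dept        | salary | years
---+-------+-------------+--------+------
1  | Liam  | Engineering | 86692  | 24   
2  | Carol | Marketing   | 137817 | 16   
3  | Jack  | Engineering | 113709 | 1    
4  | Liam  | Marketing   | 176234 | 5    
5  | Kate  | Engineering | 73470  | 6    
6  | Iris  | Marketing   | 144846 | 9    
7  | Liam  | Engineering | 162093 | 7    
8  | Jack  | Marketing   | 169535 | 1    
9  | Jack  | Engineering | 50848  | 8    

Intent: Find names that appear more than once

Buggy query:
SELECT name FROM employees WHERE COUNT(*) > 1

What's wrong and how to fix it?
Bug: COUNT(*) is an aggregate and cannot be used in WHERE

Fix: GROUP BY name, then filter groups with HAVING COUNT(*) > 1

Corrected query:
SELECT name FROM employees GROUP BY name HAVING COUNT(*) > 1

Result:
name
----
Jack
Liam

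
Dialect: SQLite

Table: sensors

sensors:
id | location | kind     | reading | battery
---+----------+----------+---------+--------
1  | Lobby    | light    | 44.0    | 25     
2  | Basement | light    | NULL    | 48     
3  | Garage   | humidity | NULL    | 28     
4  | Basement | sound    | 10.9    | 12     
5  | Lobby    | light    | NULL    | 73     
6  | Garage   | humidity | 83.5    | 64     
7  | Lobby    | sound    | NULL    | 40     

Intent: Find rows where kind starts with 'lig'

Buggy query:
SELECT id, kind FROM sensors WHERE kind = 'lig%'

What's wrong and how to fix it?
Bug: '=' compares the literal string including the % character; pattern matching needs LIKE

Fix: Replace '=' with LIKE so 'lig%' is treated as a pattern

Corrected query:
SELECT id, kind FROM sensors WHERE kind LIKE 'lig%'

Result:
id | kind 
---+------
1  | light
2  | light
5  | light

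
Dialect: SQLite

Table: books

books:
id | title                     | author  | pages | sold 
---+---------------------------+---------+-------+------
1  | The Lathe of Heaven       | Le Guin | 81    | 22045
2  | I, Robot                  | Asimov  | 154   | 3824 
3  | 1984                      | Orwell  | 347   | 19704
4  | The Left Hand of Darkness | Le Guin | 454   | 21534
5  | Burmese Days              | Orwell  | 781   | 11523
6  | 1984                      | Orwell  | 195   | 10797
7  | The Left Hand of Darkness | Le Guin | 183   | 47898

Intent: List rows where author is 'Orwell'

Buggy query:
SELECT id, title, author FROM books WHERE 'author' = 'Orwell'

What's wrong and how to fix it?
Bug: 'author' in single quotes is a string literal, not the column; the comparison is literal-vs-literal and never true

Fix: Remove the quotes around the column name (or use double quotes for an identifier)

Corrected query:
SELECT id, title, author FROM books WHERE author = 'Orwell'

Result:
id | title        | author
---+--------------+-------
3  | 1984         | Orwell
5  | Burmese Days | Orwell
6  | 1984         | Orwell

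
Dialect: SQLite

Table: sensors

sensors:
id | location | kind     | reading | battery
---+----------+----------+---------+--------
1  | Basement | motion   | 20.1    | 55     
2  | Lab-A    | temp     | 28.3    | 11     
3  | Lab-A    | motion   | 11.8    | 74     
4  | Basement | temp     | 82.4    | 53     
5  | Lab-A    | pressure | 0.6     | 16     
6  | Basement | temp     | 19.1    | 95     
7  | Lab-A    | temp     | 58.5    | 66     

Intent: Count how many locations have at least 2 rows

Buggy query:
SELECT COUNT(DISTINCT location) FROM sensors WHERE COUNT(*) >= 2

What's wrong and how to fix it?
Bug: COUNT(*) cannot appear in WHERE; the per-group count doesn't exist yet

Fix: Group first with HAVING COUNT(*) >= 2, then COUNT the resulting groups

Corrected query:
SELECT COUNT(*) FROM (SELECT location FROM sensors GROUP BY location HAVING COUNT(*) >= 2)

Result:
COUNT(*)
--------
2       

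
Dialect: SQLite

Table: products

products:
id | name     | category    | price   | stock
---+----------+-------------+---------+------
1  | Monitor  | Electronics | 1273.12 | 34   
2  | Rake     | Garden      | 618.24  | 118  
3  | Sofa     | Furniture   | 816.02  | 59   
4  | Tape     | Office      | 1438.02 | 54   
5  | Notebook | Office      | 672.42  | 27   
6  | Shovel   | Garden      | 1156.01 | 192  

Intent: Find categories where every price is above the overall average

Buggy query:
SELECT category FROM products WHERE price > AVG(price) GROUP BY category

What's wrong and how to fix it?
Bug: WHERE evaluates per row before aggregation, so AVG() is unavailable

Fix: Use a subquery for AVG and a HAVING MIN(...) filter so the condition holds for every row in the group

Corrected query:
SELECT category FROM products GROUP BY category HAVING MIN(price) > (SELECT AVG(price) FROM products)

Result:
category   
-----------
Electronics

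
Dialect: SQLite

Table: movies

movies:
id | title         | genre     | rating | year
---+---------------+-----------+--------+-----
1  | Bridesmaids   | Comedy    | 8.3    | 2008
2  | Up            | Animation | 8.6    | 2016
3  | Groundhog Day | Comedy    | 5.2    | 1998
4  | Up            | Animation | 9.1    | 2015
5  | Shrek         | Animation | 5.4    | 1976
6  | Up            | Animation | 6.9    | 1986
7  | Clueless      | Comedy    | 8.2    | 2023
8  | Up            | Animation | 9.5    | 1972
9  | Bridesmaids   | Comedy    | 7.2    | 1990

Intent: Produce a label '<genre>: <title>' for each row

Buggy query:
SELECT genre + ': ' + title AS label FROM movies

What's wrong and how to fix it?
Bug: SQLite uses || for string concatenation; + coerces text to numbers (yielding 0)

Fix: Replace + with || to concatenate text

Corrected query:
SELECT genre || ': ' || title AS label FROM movies

Result:
label                
---------------------
Comedy: Bridesmaids  
Animation: Up        
Comedy: Groundhog Day
Animation: Up        
Animation: Shrek     
Animation: Up        
Comedy: Clueless     
Animation: Up        
Comedy: Bridesmaids  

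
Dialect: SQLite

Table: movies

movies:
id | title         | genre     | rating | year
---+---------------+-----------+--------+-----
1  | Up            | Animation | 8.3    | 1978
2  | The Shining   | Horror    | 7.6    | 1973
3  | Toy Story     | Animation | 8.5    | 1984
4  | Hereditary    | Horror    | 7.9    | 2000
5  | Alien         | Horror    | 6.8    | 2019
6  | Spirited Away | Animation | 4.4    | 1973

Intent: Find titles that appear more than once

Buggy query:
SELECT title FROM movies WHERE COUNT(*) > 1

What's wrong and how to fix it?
Bug: COUNT(*) is an aggregate and cannot be used in WHERE

Fix: GROUP BY title, then filter groups with HAVING COUNT(*) > 1

Corrected query:
SELECT title FROM movies GROUP BY title HAVING COUNT(*) > 1

Result:
(no rows)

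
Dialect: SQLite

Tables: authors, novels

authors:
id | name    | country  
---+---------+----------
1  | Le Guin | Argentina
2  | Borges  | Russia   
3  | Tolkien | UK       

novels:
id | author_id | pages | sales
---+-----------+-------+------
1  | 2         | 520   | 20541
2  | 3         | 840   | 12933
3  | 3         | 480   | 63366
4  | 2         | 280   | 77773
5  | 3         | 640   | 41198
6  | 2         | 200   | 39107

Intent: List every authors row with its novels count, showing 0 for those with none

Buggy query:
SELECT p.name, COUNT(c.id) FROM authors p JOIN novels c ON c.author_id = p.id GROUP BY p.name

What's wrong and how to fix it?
Bug: INNER JOIN drops authors rows that have no matching novels rows

Fix: Use LEFT JOIN so parents without children still appear (COUNT(c.id) gives 0)

Corrected query:
SELECT p.name, COUNT(c.id) FROM authors p LEFT JOIN novels c ON c.author_id = p.id GROUP BY p.name

Result:
name    | COUNT(c.id)
--------+------------
Borges  | 3          
Le Guin | 0          
Tolkien | 3          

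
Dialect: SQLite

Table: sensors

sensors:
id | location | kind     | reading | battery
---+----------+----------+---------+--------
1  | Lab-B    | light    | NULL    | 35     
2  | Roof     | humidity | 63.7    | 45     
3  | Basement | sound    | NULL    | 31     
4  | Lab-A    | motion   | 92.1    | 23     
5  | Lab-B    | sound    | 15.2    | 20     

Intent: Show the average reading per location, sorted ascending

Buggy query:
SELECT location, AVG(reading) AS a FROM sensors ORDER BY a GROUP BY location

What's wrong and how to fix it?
Bug: ORDER BY appears before GROUP BY; SQL clause order requires GROUP BY first

Fix: Move ORDER BY to the end, after GROUP BY

Corrected query:
SELECT location, AVG(reading) AS a FROM sensors GROUP BY location ORDER BY a

Result:
location | a   
---------+-----
Basement | NULL
Lab-B    | 15.2
Roof     | 63.7
Lab-A    | 92.1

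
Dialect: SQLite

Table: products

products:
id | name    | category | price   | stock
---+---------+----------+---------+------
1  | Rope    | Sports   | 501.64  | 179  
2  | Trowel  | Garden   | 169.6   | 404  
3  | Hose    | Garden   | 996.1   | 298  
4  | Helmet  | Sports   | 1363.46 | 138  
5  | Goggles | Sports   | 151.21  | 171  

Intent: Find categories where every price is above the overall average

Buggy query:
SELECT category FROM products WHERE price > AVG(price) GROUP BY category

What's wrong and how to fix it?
Bug: WHERE evaluates per row before aggregation, so AVG() is unavailable

Fix: Use a subquery for AVG and a HAVING MIN(...) filter so the condition holds for every row in the group

Corrected query:
SELECT category FROM products GROUP BY category HAVING MIN(price) > (SELECT AVG(price) FROM products)

Result:
(no rows)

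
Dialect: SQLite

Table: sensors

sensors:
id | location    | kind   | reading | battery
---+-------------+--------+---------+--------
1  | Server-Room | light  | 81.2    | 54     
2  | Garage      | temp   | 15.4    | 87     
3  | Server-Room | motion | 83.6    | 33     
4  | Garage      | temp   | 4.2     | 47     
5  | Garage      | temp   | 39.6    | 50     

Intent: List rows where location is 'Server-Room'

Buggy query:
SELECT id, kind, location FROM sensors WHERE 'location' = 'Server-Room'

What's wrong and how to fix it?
Bug: Single quotes denote string literals in SQL; the column name is being compared as a constant string

Fix: Remove the quotes around the column name (or use double quotes for an identifier)

Corrected query:
SELECT id, kind, location FROM sensors WHERE location = 'Server-Room'

Result:
id | kind   | location   
---+--------+------------
1  | light  | Server-Room
3  | motion | Server-Room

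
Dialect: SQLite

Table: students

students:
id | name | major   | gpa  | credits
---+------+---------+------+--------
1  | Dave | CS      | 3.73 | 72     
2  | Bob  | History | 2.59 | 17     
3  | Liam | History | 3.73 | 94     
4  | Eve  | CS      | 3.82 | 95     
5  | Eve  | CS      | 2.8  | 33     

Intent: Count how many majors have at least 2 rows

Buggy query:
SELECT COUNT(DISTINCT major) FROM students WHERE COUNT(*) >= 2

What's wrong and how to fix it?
Bug: COUNT(*) cannot appear in WHERE; the per-group count doesn't exist yet

Fix: Group first with HAVING COUNT(*) >= 2, then COUNT the resulting groups

Corrected query:
SELECT COUNT(*) FROM (SELECT major FROM students GROUP BY major HAVING COUNT(*) >= 2)

Result:
COUNT(*)
--------
2       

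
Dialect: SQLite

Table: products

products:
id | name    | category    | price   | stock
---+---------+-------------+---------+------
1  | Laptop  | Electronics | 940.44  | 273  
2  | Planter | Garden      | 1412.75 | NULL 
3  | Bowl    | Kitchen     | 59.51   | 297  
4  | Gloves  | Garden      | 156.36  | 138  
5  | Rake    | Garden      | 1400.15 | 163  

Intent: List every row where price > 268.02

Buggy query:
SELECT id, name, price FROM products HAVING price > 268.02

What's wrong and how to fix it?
Bug: This is a non-aggregate query (no GROUP BY, no aggregates), so in SQLite the HAVING clause is invalid here; a row-level condition belongs in WHERE

Fix: Use WHERE for row-level filtering

Corrected query:
SELECT id, name, price FROM products WHERE price > 268.02

Result:
id | name    | price  
---+---------+--------
1  | Laptop  | 940.44 
2  | Planter | 1412.75
5  | Rake    | 1400.15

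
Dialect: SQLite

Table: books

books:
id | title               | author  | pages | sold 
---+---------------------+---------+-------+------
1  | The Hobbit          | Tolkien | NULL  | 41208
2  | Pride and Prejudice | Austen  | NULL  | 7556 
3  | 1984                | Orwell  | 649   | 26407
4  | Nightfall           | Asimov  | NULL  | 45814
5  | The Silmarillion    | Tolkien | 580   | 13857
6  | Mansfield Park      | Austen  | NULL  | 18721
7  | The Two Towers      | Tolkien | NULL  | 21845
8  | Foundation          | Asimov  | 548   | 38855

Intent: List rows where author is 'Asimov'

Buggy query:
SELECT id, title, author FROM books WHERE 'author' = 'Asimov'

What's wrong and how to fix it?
Bug: 'author' in single quotes is a string literal, not the column; the comparison is literal-vs-literal and never true

Fix: Remove the quotes around the column name (or use double quotes for an identifier)

Corrected query:
SELECT id, title, author FROM books WHERE author = 'Asimov'

Result:
id | title      | author
---+------------+-------
4  | Nightfall  | Asimov
8  | Foundation | Asimov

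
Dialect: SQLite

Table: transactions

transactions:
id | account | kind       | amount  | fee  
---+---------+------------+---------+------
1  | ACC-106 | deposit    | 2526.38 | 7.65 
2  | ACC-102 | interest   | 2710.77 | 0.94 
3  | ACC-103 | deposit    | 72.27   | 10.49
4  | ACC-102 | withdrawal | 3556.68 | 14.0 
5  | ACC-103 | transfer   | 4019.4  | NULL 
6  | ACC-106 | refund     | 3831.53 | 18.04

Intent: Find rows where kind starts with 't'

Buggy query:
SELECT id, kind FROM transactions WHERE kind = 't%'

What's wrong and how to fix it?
Bug: '=' compares the literal string including the % character; pattern matching needs LIKE

Fix: Use LIKE for wildcard pattern matching

Corrected query:
SELECT id, kind FROM transactions WHERE kind LIKE 't%'

Result:
id | kind    
---+---------
5  | transfer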